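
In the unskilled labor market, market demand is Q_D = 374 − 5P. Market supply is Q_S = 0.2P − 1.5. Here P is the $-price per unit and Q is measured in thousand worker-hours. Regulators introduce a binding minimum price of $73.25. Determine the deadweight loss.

In inverse form: demand P = 74.8 − 0.2Q, supply P = 7.5 + 5Q.
Competitive equilibrium: 74.8 − 0.2Q = 7.5 + 5Q → Q* = 12.9423, P* = 72.2115.
At the floor P = 73.25, quantity demanded = (74.8 − 73.25)/0.2 = 7.75.
Sellers' marginal cost at Q' = 7.75: 7.5 + 5·7.75 = 46.25.
ΔQ = 12.9423 − 7.75 = 5.1923; wedge = 73.25 − 46.25 = 27.
DWL = ½ × 5.1923 × 27 = $70.10 thousand.

$70.10 thousand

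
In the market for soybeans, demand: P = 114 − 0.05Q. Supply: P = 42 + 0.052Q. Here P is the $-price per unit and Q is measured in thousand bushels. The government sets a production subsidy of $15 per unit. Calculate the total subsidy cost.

$12794.12 thousand

Competitive equilibrium: 114 − 0.05Q = 42 + 0.052Q → Q* = 705.8824, P* = 78.7059.
The subsidy lowers effective supply by 15: P = 27 + 0.052Q.
New quantity: 114 − 0.05Q = 27 + 0.052Q → Q' = 852.9412.
Total subsidy cost = 15 × 852.9412 = $12794.12 thousand.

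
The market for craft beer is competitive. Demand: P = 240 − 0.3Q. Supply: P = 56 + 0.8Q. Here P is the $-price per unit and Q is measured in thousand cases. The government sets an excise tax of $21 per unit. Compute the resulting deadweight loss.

$200.45 thousand

Competitive equilibrium: 240 − 0.3Q = 56 + 0.8Q → Q* = 167.2727, P* = 189.8182.
With the tax, the buyer price exceeds the seller price by 21: (240 − 0.3Q) − (56 + 0.8Q) = 21 → Q' = 148.1818.
ΔQ = 167.2727 − 148.1818 = 19.0909; the wedge equals the tax, 21.
DWL = ½ × 19.0909 × 21 = $200.45 thousand.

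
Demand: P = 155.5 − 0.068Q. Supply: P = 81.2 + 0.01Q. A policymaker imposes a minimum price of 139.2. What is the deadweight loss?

Competitive equilibrium: 155.5 − 0.068Q = 81.2 + 0.01Q → Q* = 952.5641, P* = 90.72564.
At the floor P = 139.2, quantity demanded = (155.5 − 139.2)/0.068 = 239.70588.
Sellers' marginal cost at Q' = 239.70588: 81.2 + 0.01·239.70588 = 83.59706.
ΔQ = 952.5641 − 239.70588 = 712.85822; wedge = 139.2 − 83.59706 = 55.60294.
DWL = ½ × 712.85822 × 55.60294 = 19818.51.

19818.51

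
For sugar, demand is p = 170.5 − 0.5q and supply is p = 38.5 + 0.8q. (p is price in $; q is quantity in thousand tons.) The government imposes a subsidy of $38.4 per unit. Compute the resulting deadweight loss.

Competitive equilibrium: 170.5 − 0.5q = 38.5 + 0.8q → q* = 101.5385, p* = 119.7308.
The subsidy lowers effective supply by 38.4: p = 0.1 + 0.8q.
New quantity: 170.5 − 0.5q = 0.1 + 0.8q → q' = 131.0769.
Overproduction Δq = 131.0769 − 101.5385 = 29.5384; wedge = subsidy = 38.4.
DWL = ½ × 29.5384 × 38.4 = $567.14 thousand.

$567.14 thousand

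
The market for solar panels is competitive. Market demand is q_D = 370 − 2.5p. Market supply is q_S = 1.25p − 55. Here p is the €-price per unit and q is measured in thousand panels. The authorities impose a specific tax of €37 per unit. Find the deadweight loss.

In inverse form: demand p = 148 − 0.4q, supply p = 44 + 0.8q.
Competitive equilibrium: 148 − 0.4q = 44 + 0.8q → q* = 86.6667, p* = 113.3333.
With the tax, the buyer price exceeds the seller price by 37: (148 − 0.4q) − (44 + 0.8q) = 37 → q' = 55.8333.
Δq = 86.6667 − 55.8333 = 30.8334; the wedge equals the tax, 37.
DWL = ½ × 30.8334 × 37 = €570.42 thousand.

€570.42 thousand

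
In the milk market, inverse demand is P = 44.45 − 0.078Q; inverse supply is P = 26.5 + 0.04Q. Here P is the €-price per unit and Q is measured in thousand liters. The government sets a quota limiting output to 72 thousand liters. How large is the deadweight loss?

Competitive equilibrium: 44.45 − 0.078Q = 26.5 + 0.04Q → Q* = 152.1186, P* = 32.5847.
At Q = 72: demand price = 44.45 − 0.078·72 = 38.834; supply price = 26.5 + 0.04·72 = 29.38.
ΔQ = 152.1186 − 72 = 80.1186; wedge = 38.834 − 29.38 = 9.454.
Welfare loss = ½ × 80.1186 × 9.454 = €378.72 thousand.

€378.72 thousand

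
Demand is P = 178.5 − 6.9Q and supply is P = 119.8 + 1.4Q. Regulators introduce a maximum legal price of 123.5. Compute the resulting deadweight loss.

Competitive equilibrium: 178.5 − 6.9Q = 119.8 + 1.4Q → Q* = 7.0723, P* = 129.7012.
At the ceiling P = 123.5, quantity supplied = (123.5 − 119.8)/1.4 = 2.6429.
Willingness to pay at Q' = 2.6429: 178.5 − 6.9·2.6429 = 160.264.
ΔQ = 7.0723 − 2.6429 = 4.4294; wedge = 160.264 − 123.5 = 36.764.
Welfare loss = ½ × 4.4294 × 36.764 = 81.42.

81.42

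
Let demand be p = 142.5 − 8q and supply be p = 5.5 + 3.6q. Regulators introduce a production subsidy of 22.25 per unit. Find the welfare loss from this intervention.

Competitive equilibrium: 142.5 − 8q = 5.5 + 3.6q → q* = 11.8103, p* = 48.0172.
The subsidy lowers effective supply by 22.25: p = 3.6q − 16.75.
New quantity: 142.5 − 8q = 3.6q − 16.75 → q' = 13.7284.
Overproduction Δq = 13.7284 − 11.8103 = 1.9181; wedge = subsidy = 22.25.
Deadweight loss = ½ × 1.9181 × 22.25 = 21.34.

21.34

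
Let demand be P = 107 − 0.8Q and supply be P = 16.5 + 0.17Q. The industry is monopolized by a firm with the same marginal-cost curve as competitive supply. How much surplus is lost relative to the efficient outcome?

Competitive equilibrium: 107 − 0.8Q = 16.5 + 0.17Q → Q* = 93.299, P* = 32.3608.
Marginal revenue: MR = 107 − 1.6Q. Set MR = MC: 107 − 1.6Q = 16.5 + 0.17Q → Q_m = 51.1299.
Price P_m = 107 − 0.8·51.1299 = 66.0961; MC(Q_m) = 16.5 + 0.17·51.1299 = 25.1921.
Competitive Q* = 93.299, so ΔQ = 42.1691; wedge = 66.0961 − 25.1921 = 40.904.
The triangle = ½ × 42.1691 × 40.904 = 862.44.

862.44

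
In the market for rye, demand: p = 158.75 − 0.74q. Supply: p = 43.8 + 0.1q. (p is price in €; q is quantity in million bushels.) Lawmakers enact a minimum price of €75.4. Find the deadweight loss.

Competitive equilibrium: 158.75 − 0.74q = 43.8 + 0.1q → q* = 136.8452, p* = 57.4845.
At the floor p = 75.4, quantity demanded = (158.75 − 75.4)/0.74 = 112.6351.
Sellers' marginal cost at q' = 112.6351: 43.8 + 0.1·112.6351 = 55.0635.
Δq = 136.8452 − 112.6351 = 24.2101; wedge = 75.4 − 55.0635 = 20.3365.
The triangle = ½ × 24.2101 × 20.3365 = €246.17 million.

€246.17 million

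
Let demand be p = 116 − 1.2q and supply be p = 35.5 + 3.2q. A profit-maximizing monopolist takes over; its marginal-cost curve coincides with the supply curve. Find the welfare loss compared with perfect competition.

33.81

Competitive equilibrium: 116 − 1.2q = 35.5 + 3.2q → q* = 18.2955, p* = 94.0455.
Marginal revenue: MR = 116 − 2.4q. Set MR = MC: 116 − 2.4q = 35.5 + 3.2q → q_m = 14.375.
Price p_m = 116 − 1.2·14.375 = 98.75; MC(q_m) = 35.5 + 3.2·14.375 = 81.5.
Competitive q* = 18.2955, so Δq = 3.9205; wedge = 98.75 − 81.5 = 17.25.
Welfare loss = ½ × 3.9205 × 17.25 = 33.81.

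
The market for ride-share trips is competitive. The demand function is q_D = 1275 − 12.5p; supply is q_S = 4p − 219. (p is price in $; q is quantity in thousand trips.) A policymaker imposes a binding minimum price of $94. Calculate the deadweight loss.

$307.67 thousand

In inverse form: demand p = 102 − 0.08q, supply p = 54.75 + 0.25q.
Competitive equilibrium: 102 − 0.08q = 54.75 + 0.25q → q* = 143.1818, p* = 90.5455.
At the floor p = 94, quantity demanded = (102 − 94)/0.08 = 100.
Sellers' marginal cost at q' = 100: 54.75 + 0.25·100 = 79.75.
Δq = 143.1818 − 100 = 43.1818; wedge = 94 − 79.75 = 14.25.
Deadweight loss = ½ × 43.1818 × 14.25 = $307.67 thousand.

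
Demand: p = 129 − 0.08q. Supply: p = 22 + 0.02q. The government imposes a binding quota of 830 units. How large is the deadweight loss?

2880

Competitive equilibrium: 129 − 0.08q = 22 + 0.02q → q* = 1070, p* = 43.4.
At q = 830: demand price = 129 − 0.08·830 = 62.6; supply price = 22 + 0.02·830 = 38.6.
Δq = 1070 − 830 = 240; wedge = 62.6 − 38.6 = 24.
DWL = ½ × 240 × 24 = 2880.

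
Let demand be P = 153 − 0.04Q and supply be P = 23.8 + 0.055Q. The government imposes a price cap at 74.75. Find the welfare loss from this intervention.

Competitive equilibrium: 153 − 0.04Q = 23.8 + 0.055Q → Q* = 1360, P* = 98.6.
At the ceiling P = 74.75, quantity supplied = (74.75 − 23.8)/0.055 = 926.36364.
Willingness to pay at Q' = 926.36364: 153 − 0.04·926.36364 = 115.94545.
ΔQ = 1360 − 926.36364 = 433.63636; wedge = 115.94545 − 74.75 = 41.19545.
Welfare loss = ½ × 433.63636 × 41.19545 = 8931.92.

8931.92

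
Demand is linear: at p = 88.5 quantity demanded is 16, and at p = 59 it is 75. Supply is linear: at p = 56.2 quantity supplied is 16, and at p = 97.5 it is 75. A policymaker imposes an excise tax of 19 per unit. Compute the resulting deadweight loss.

150.42

Demand slope = (59 − 88.5)/(75 − 16) = −0.5, so p = 96.5 − 0.5q.
Supply slope = (97.5 − 56.2)/(75 − 16) = 0.7, so p = 45 + 0.7q.
Competitive equilibrium: 96.5 − 0.5q = 45 + 0.7q → q* = 42.9167, p* = 75.0417.
With the tax, the buyer price exceeds the seller price by 19: (96.5 − 0.5q) − (45 + 0.7q) = 19 → q' = 27.0833.
Δq = 42.9167 − 27.0833 = 15.8334; the wedge equals the tax, 19.
Welfare loss = ½ × 15.8334 × 19 = 150.42.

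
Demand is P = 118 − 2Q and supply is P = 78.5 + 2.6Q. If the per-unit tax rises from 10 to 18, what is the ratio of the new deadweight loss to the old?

Competitive equilibrium: 118 − 2Q = 78.5 + 2.6Q → Q* = 8.587, P* = 100.8261.
For a per-unit tax t: ΔQ = t/4.6, so DWL = ½·t·(t/4.6) = t²/9.2.
At t = 10: DWL = 10.870. At t = 18: DWL = 35.217.
Ratio = (18/10)² = 3.24.

3.24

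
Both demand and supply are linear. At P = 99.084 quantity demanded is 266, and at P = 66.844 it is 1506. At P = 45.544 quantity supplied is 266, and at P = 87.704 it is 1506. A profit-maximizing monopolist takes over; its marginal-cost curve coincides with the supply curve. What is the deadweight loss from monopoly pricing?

Demand slope = (66.844 − 99.084)/(1506 − 266) = −0.026, so P = 106 − 0.026Q.
Supply slope = (87.704 − 45.544)/(1506 − 266) = 0.034, so P = 36.5 + 0.034Q.
Competitive equilibrium: 106 − 0.026Q = 36.5 + 0.034Q → Q* = 1158.33333, P* = 75.88333.
Marginal revenue: MR = 106 − 0.052Q. Set MR = MC: 106 − 0.052Q = 36.5 + 0.034Q → Q_m = 808.13953.
Price P_m = 106 − 0.026·808.13953 = 84.98837; MC(Q_m) = 36.5 + 0.034·808.13953 = 63.97674.
Competitive Q* = 1158.33333, so ΔQ = 350.1938; wedge = 84.98837 − 63.97674 = 21.01163.
The triangle = ½ × 350.1938 × 21.01163 = 3679.07.

3679.07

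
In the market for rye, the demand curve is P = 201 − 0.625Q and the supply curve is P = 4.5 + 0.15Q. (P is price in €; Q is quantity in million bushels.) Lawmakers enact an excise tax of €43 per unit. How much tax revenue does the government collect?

Competitive equilibrium: 201 − 0.625Q = 4.5 + 0.15Q → Q* = 253.5484, P* = 42.5323.
With the tax, the buyer price exceeds the seller price by 43: (201 − 0.625Q) − (4.5 + 0.15Q) = 43 → Q' = 198.0645.
Tax revenue = 43 × 198.0645 = €8516.77 million.

€8516.77 million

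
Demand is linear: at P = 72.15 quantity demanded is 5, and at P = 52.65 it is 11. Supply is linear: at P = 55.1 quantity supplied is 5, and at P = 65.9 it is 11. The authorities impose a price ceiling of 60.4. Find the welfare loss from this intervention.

0.47

Demand slope = (52.65 − 72.15)/(11 − 5) = −3.25, so P = 88.4 − 3.25Q.
Supply slope = (65.9 − 55.1)/(11 − 5) = 1.8, so P = 46.1 + 1.8Q.
Competitive equilibrium: 88.4 − 3.25Q = 46.1 + 1.8Q → Q* = 8.3762, P* = 61.1772.
At the ceiling P = 60.4, quantity supplied = (60.4 − 46.1)/1.8 = 7.9444.
Willingness to pay at Q' = 7.9444: 88.4 − 3.25·7.9444 = 62.5807.
ΔQ = 8.3762 − 7.9444 = 0.4318; wedge = 62.5807 − 60.4 = 2.1807.
Deadweight loss = ½ × 0.4318 × 2.1807 = 0.47.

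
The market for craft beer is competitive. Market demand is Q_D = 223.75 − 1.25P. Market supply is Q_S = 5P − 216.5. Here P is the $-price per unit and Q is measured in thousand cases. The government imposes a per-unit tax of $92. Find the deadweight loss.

In inverse form: demand P = 179 − 0.8Q, supply P = 43.3 + 0.2Q.
Competitive equilibrium: 179 − 0.8Q = 43.3 + 0.2Q → Q* = 135.7, P* = 70.44.
With the tax, the buyer price exceeds the seller price by 92: (179 − 0.8Q) − (43.3 + 0.2Q) = 92 → Q' = 43.7.
ΔQ = 135.7 − 43.7 = 92; the wedge equals the tax, 92.
Welfare loss = ½ × 92 × 92 = $4232 thousand.

$4232 thousand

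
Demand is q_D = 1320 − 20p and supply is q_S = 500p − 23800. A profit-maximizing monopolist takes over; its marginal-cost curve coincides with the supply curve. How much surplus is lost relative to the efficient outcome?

In inverse form: demand p = 66 − 0.05q, supply p = 47.6 + 0.002q.
Competitive equilibrium: 66 − 0.05q = 47.6 + 0.002q → q* = 353.8462, p* = 48.3077.
Marginal revenue: MR = 66 − 0.1q. Set MR = MC: 66 − 0.1q = 47.6 + 0.002q → q_m = 180.3922.
Price p_m = 66 − 0.05·180.3922 = 56.9804; MC(q_m) = 47.6 + 0.002·180.3922 = 47.9608.
Competitive q* = 353.8462, so Δq = 173.454; wedge = 56.9804 − 47.9608 = 9.0196.
Welfare loss = ½ × 173.454 × 9.0196 = 782.24.

782.24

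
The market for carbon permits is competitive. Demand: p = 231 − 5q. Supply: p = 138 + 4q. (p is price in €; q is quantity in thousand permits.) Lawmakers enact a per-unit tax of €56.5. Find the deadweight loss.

€177.35 thousand

Competitive equilibrium: 231 − 5q = 138 + 4q → q* = 10.3333, p* = 179.3333.
With the tax, the buyer price exceeds the seller price by 56.5: (231 − 5q) − (138 + 4q) = 56.5 → q' = 4.0556.
Δq = 10.3333 − 4.0556 = 6.2777; the wedge equals the tax, 56.5.
Welfare loss = ½ × 6.2777 × 56.5 = €177.35 thousand.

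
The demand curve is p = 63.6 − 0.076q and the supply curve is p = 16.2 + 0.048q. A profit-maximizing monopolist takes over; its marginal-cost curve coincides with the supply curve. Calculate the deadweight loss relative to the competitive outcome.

Competitive equilibrium: 63.6 − 0.076q = 16.2 + 0.048q → q* = 382.2581, p* = 34.5484.
Marginal revenue: MR = 63.6 − 0.152q. Set MR = MC: 63.6 − 0.152q = 16.2 + 0.048q → q_m = 237.
Price p_m = 63.6 − 0.076·237 = 45.588; MC(q_m) = 16.2 + 0.048·237 = 27.576.
Competitive q* = 382.2581, so Δq = 145.2581; wedge = 45.588 − 27.576 = 18.012.
The triangle = ½ × 145.2581 × 18.012 = 1308.19.

1308.19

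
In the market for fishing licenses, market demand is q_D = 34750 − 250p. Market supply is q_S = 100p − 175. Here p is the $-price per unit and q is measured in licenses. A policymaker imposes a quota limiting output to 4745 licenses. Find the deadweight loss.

$179124.01

In inverse form: demand p = 139 − 0.004q, supply p = 1.75 + 0.01q.
Competitive equilibrium: 139 − 0.004q = 1.75 + 0.01q → q* = 9803.5714, p* = 99.7857.
At q = 4745: demand price = 139 − 0.004·4745 = 120.02; supply price = 1.75 + 0.01·4745 = 49.2.
Δq = 9803.5714 − 4745 = 5058.5714; wedge = 120.02 − 49.2 = 70.82.
Deadweight loss = ½ × 5058.5714 × 70.82 = $179124.01.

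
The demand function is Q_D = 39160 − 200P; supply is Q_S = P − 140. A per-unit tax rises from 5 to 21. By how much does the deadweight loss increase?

206.97

In inverse form: demand P = 195.8 − 0.005Q, supply P = 140 + Q.
Competitive equilibrium: 195.8 − 0.005Q = 140 + Q → Q* = 55.5224, P* = 195.5224.
For a per-unit tax t: ΔQ = t/1.005, so DWL = ½·t·(t/1.005) = t²/2.01.
At t = 5: DWL = 12.438. At t = 21: DWL = 219.403.
Increase = 219.403 − 12.438 = 206.97.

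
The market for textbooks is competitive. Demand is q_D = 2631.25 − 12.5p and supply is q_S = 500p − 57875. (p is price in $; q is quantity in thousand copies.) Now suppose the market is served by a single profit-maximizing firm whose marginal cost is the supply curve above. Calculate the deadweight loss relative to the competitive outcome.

$13349.49 thousand

In inverse form: demand p = 210.5 − 0.08q, supply p = 115.75 + 0.002q.
Competitive equilibrium: 210.5 − 0.08q = 115.75 + 0.002q → q* = 1155.4878, p* = 118.06098.
Marginal revenue: MR = 210.5 − 0.16q. Set MR = MC: 210.5 − 0.16q = 115.75 + 0.002q → q_m = 584.87654.
Price p_m = 210.5 − 0.08·584.87654 = 163.70988; MC(q_m) = 115.75 + 0.002·584.87654 = 116.91975.
Competitive q* = 1155.4878, so Δq = 570.61126; wedge = 163.70988 − 116.91975 = 46.79013.
The triangle = ½ × 570.61126 × 46.79013 = $13349.49 thousand.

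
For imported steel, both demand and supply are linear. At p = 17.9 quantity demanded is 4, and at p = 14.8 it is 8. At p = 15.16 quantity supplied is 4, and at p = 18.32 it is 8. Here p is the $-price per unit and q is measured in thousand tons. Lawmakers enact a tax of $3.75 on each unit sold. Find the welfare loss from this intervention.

$4.49 thousand

Demand slope = (14.8 − 17.9)/(8 − 4) = −0.775, so p = 21 − 0.775q.
Supply slope = (18.32 − 15.16)/(8 − 4) = 0.79, so p = 12 + 0.79q.
Competitive equilibrium: 21 − 0.775q = 12 + 0.79q → q* = 5.7508, p* = 16.5431.
With the tax, the buyer price exceeds the seller price by 3.75: (21 − 0.775q) − (12 + 0.79q) = 3.75 → q' = 3.3546.
Δq = 5.7508 − 3.3546 = 2.3962; the wedge equals the tax, 3.75.
DWL = ½ × 2.3962 × 3.75 = $4.49 thousand.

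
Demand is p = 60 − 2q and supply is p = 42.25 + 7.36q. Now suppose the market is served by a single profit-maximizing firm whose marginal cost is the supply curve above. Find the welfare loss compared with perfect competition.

0.52

Competitive equilibrium: 60 − 2q = 42.25 + 7.36q → q* = 1.8964, p* = 56.2073.
Marginal revenue: MR = 60 − 4q. Set MR = MC: 60 − 4q = 42.25 + 7.36q → q_m = 1.5625.
Price p_m = 60 − 2·1.5625 = 56.875; MC(q_m) = 42.25 + 7.36·1.5625 = 53.75.
Competitive q* = 1.8964, so Δq = 0.3339; wedge = 56.875 − 53.75 = 3.125.
DWL = ½ × 0.3339 × 3.125 = 0.52.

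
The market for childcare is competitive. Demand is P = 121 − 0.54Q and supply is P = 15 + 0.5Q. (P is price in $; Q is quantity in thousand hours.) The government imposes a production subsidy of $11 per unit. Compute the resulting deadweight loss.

Competitive equilibrium: 121 − 0.54Q = 15 + 0.5Q → Q* = 101.9231, P* = 65.9615.
The subsidy lowers effective supply by 11: P = 4 + 0.5Q.
New quantity: 121 − 0.54Q = 4 + 0.5Q → Q' = 112.5.
Overproduction ΔQ = 112.5 − 101.9231 = 10.5769; wedge = subsidy = 11.
The triangle = ½ × 10.5769 × 11 = $58.17 thousand.

$58.17 thousand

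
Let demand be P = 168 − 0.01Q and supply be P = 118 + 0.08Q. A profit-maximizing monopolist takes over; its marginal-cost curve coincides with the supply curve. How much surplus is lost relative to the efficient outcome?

138.89

Competitive equilibrium: 168 − 0.01Q = 118 + 0.08Q → Q* = 555.5556, P* = 162.4444.
Marginal revenue: MR = 168 − 0.02Q. Set MR = MC: 168 − 0.02Q = 118 + 0.08Q → Q_m = 500.
Price P_m = 168 − 0.01·500 = 163; MC(Q_m) = 118 + 0.08·500 = 158.
Competitive Q* = 555.5556, so ΔQ = 55.5556; wedge = 163 − 158 = 5.
Welfare loss = ½ × 55.5556 × 5 = 138.89.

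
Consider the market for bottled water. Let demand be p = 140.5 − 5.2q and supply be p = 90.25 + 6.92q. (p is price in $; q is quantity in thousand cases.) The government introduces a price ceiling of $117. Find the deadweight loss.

Competitive equilibrium: 140.5 − 5.2q = 90.25 + 6.92q → q* = 4.146, p* = 118.9406.
At the ceiling p = 117, quantity supplied = (117 − 90.25)/6.92 = 3.8656.
Willingness to pay at q' = 3.8656: 140.5 − 5.2·3.8656 = 120.3989.
Δq = 4.146 − 3.8656 = 0.2804; wedge = 120.3989 − 117 = 3.3989.
DWL = ½ × 0.2804 × 3.3989 = $0.48 thousand.

$0.48 thousand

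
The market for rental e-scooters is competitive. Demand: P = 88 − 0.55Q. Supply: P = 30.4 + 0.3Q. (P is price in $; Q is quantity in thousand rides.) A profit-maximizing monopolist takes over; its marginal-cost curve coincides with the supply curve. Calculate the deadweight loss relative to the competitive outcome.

$301.21 thousand

Competitive equilibrium: 88 − 0.55Q = 30.4 + 0.3Q → Q* = 67.7647, P* = 50.7294.
Marginal revenue: MR = 88 − 1.1Q. Set MR = MC: 88 − 1.1Q = 30.4 + 0.3Q → Q_m = 41.1429.
Price P_m = 88 − 0.55·41.1429 = 65.3714; MC(Q_m) = 30.4 + 0.3·41.1429 = 42.7429.
Competitive Q* = 67.7647, so ΔQ = 26.6218; wedge = 65.3714 − 42.7429 = 22.6285.
The triangle = ½ × 26.6218 × 22.6285 = $301.21 thousand.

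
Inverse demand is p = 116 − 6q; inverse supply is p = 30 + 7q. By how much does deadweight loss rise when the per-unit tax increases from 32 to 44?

Competitive equilibrium: 116 − 6q = 30 + 7q → q* = 6.6154, p* = 76.3077.
For a per-unit tax t: Δq = t/13, so DWL = ½·t·(t/13) = t²/26.
At t = 32: DWL = 39.385. At t = 44: DWL = 74.462.
Increase = 74.462 − 39.385 = 35.08.

35.08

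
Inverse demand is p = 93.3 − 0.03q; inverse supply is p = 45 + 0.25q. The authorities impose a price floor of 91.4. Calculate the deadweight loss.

1668.43

Competitive equilibrium: 93.3 − 0.03q = 45 + 0.25q → q* = 172.5, p* = 88.125.
At the floor p = 91.4, quantity demanded = (93.3 − 91.4)/0.03 = 63.3333.
Sellers' marginal cost at q' = 63.3333: 45 + 0.25·63.3333 = 60.8333.
Δq = 172.5 − 63.3333 = 109.1667; wedge = 91.4 − 60.8333 = 30.5667.
DWL = ½ × 109.1667 × 30.5667 = 1668.43.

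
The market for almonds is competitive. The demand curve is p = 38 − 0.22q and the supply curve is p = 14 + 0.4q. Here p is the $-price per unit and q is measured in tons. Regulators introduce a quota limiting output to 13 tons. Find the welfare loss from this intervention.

Competitive equilibrium: 38 − 0.22q = 14 + 0.4q → q* = 38.7097, p* = 29.4839.
At q = 13: demand price = 38 − 0.22·13 = 35.14; supply price = 14 + 0.4·13 = 19.2.
Δq = 38.7097 − 13 = 25.7097; wedge = 35.14 − 19.2 = 15.94.
Deadweight loss = ½ × 25.7097 × 15.94 = $204.91.

$204.91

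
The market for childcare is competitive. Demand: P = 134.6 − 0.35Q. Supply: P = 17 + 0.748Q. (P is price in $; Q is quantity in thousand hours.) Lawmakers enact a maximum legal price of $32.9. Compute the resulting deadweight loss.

Competitive equilibrium: 134.6 − 0.35Q = 17 + 0.748Q → Q* = 107.1038, P* = 97.1137.
At the ceiling P = 32.9, quantity supplied = (32.9 − 17)/0.748 = 21.2567.
Willingness to pay at Q' = 21.2567: 134.6 − 0.35·21.2567 = 127.1602.
ΔQ = 107.1038 − 21.2567 = 85.8471; wedge = 127.1602 − 32.9 = 94.2602.
DWL = ½ × 85.8471 × 94.2602 = $4045.98 thousand.

$4045.98 thousand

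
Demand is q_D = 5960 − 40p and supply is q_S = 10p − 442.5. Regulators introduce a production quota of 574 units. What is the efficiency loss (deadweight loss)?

In inverse form: demand p = 149 − 0.025q, supply p = 44.25 + 0.1q.
Competitive equilibrium: 149 − 0.025q = 44.25 + 0.1q → q* = 838, p* = 128.05.
At q = 574: demand price = 149 − 0.025·574 = 134.65; supply price = 44.25 + 0.1·574 = 101.65.
Δq = 838 − 574 = 264; wedge = 134.65 − 101.65 = 33.
Deadweight loss = ½ × 264 × 33 = 4356.

4356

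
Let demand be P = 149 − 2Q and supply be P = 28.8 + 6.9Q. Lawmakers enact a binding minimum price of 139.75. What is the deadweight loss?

350.95

Competitive equilibrium: 149 − 2Q = 28.8 + 6.9Q → Q* = 13.5056, P* = 121.9888.
At the floor P = 139.75, quantity demanded = (149 − 139.75)/2 = 4.625.
Sellers' marginal cost at Q' = 4.625: 28.8 + 6.9·4.625 = 60.7125.
ΔQ = 13.5056 − 4.625 = 8.8806; wedge = 139.75 − 60.7125 = 79.0375.
Deadweight loss = ½ × 8.8806 × 79.0375 = 350.95.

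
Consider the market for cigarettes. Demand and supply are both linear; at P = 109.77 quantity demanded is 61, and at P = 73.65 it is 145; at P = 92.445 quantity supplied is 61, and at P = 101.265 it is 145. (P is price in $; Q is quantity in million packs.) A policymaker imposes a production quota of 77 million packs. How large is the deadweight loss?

$71.80 million

Demand slope = (73.65 − 109.77)/(145 − 61) = −0.43, so P = 136 − 0.43Q.
Supply slope = (101.265 − 92.445)/(145 − 61) = 0.105, so P = 86.04 + 0.105Q.
Competitive equilibrium: 136 − 0.43Q = 86.04 + 0.105Q → Q* = 93.3832, P* = 95.8452.
At Q = 77: demand price = 136 − 0.43·77 = 102.89; supply price = 86.04 + 0.105·77 = 94.125.
ΔQ = 93.3832 − 77 = 16.3832; wedge = 102.89 − 94.125 = 8.765.
The triangle = ½ × 16.3832 × 8.765 = $71.80 million.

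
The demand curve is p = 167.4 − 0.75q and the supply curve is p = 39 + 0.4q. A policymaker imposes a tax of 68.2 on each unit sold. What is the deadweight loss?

2022.28

Competitive equilibrium: 167.4 − 0.75q = 39 + 0.4q → q* = 111.6522, p* = 83.6609.
With the tax, the buyer price exceeds the seller price by 68.2: (167.4 − 0.75q) − (39 + 0.4q) = 68.2 → q' = 52.3478.
Δq = 111.6522 − 52.3478 = 59.3044; the wedge equals the tax, 68.2.
Welfare loss = ½ × 59.3044 × 68.2 = 2022.28.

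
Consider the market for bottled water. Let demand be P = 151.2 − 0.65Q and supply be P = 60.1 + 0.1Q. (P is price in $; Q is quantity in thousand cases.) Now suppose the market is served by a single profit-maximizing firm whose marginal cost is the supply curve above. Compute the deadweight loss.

$1192.66 thousand

Competitive equilibrium: 151.2 − 0.65Q = 60.1 + 0.1Q → Q* = 121.4667, P* = 72.2467.
Marginal revenue: MR = 151.2 − 1.3Q. Set MR = MC: 151.2 − 1.3Q = 60.1 + 0.1Q → Q_m = 65.0714.
Price P_m = 151.2 − 0.65·65.0714 = 108.9036; MC(Q_m) = 60.1 + 0.1·65.0714 = 66.6071.
Competitive Q* = 121.4667, so ΔQ = 56.3953; wedge = 108.9036 − 66.6071 = 42.2965.
DWL = ½ × 56.3953 × 42.2965 = $1192.66 thousand.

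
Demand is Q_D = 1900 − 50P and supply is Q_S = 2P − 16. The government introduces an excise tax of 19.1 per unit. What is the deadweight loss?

350.78

In inverse form: demand P = 38 − 0.02Q, supply P = 8 + 0.5Q.
Competitive equilibrium: 38 − 0.02Q = 8 + 0.5Q → Q* = 57.6923, P* = 36.8462.
With the tax, the buyer price exceeds the seller price by 19.1: (38 − 0.02Q) − (8 + 0.5Q) = 19.1 → Q' = 20.9615.
ΔQ = 57.6923 − 20.9615 = 36.7308; the wedge equals the tax, 19.1.
Deadweight loss = ½ × 36.7308 × 19.1 = 350.78.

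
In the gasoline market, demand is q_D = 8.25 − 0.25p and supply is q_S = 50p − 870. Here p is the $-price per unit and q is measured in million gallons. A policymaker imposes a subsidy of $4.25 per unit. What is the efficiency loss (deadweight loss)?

$2.25 million

In inverse form: demand p = 33 − 4q, supply p = 17.4 + 0.02q.
Competitive equilibrium: 33 − 4q = 17.4 + 0.02q → q* = 3.8806, p* = 17.4776.
The subsidy lowers effective supply by 4.25: p = 13.15 + 0.02q.
New quantity: 33 − 4q = 13.15 + 0.02q → q' = 4.9378.
Overproduction Δq = 4.9378 − 3.8806 = 1.0572; wedge = subsidy = 4.25.
Deadweight loss = ½ × 1.0572 × 4.25 = $2.25 million.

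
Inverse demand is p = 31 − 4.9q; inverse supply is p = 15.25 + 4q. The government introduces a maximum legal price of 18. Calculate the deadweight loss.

5.21

Competitive equilibrium: 31 − 4.9q = 15.25 + 4q → q* = 1.7697, p* = 22.3287.
At the ceiling p = 18, quantity supplied = (18 − 15.25)/4 = 0.6875.
Willingness to pay at q' = 0.6875: 31 − 4.9·0.6875 = 27.6313.
Δq = 1.7697 − 0.6875 = 1.0822; wedge = 27.6313 − 18 = 9.6313.
Deadweight loss = ½ × 1.0822 × 9.6313 = 5.21.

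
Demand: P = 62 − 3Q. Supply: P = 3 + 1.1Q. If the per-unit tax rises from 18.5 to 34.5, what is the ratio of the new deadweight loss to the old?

Competitive equilibrium: 62 − 3Q = 3 + 1.1Q → Q* = 14.3902, P* = 18.8293.
For a per-unit tax t: ΔQ = t/4.1, so DWL = ½·t·(t/4.1) = t²/8.2.
At t = 18.5: DWL = 41.738. At t = 34.5: DWL = 145.152.
Ratio = (34.5/18.5)² = 3.478.

3.478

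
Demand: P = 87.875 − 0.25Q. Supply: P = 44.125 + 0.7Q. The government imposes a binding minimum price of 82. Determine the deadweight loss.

Competitive equilibrium: 87.875 − 0.25Q = 44.125 + 0.7Q → Q* = 46.05263, P* = 76.36184.
At the floor P = 82, quantity demanded = (87.875 − 82)/0.25 = 23.5.
Sellers' marginal cost at Q' = 23.5: 44.125 + 0.7·23.5 = 60.575.
ΔQ = 46.05263 − 23.5 = 22.55263; wedge = 82 − 60.575 = 21.425.
Welfare loss = ½ × 22.55263 × 21.425 = 241.60.

241.60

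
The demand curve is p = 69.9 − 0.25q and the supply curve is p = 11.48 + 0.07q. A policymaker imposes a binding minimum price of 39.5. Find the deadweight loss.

594.63

Competitive equilibrium: 69.9 − 0.25q = 11.48 + 0.07q → q* = 182.5625, p* = 24.2594.
At the floor p = 39.5, quantity demanded = (69.9 − 39.5)/0.25 = 121.6.
Sellers' marginal cost at q' = 121.6: 11.48 + 0.07·121.6 = 19.992.
Δq = 182.5625 − 121.6 = 60.9625; wedge = 39.5 − 19.992 = 19.508.
The triangle = ½ × 60.9625 × 19.508 = 594.63.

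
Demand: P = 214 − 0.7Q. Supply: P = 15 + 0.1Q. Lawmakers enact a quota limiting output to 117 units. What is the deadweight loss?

6943.225

Competitive equilibrium: 214 − 0.7Q = 15 + 0.1Q → Q* = 248.75, P* = 39.875.
At Q = 117: demand price = 214 − 0.7·117 = 132.1; supply price = 15 + 0.1·117 = 26.7.
ΔQ = 248.75 − 117 = 131.75; wedge = 132.1 − 26.7 = 105.4.
Welfare loss = ½ × 131.75 × 105.4 = 6943.225.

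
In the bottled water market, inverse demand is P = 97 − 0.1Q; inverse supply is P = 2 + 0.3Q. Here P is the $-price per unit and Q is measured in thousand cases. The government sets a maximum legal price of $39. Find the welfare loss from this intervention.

Competitive equilibrium: 97 − 0.1Q = 2 + 0.3Q → Q* = 237.5, P* = 73.25.
At the ceiling P = 39, quantity supplied = (39 − 2)/0.3 = 123.3333.
Willingness to pay at Q' = 123.3333: 97 − 0.1·123.3333 = 84.6667.
ΔQ = 237.5 − 123.3333 = 114.1667; wedge = 84.6667 − 39 = 45.6667.
The triangle = ½ × 114.1667 × 45.6667 = $2606.81 thousand.

$2606.81 thousand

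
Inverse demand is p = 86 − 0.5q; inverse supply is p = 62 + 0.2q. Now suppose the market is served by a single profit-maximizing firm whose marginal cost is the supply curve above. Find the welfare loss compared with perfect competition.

Competitive equilibrium: 86 − 0.5q = 62 + 0.2q → q* = 34.2857, p* = 68.8571.
Marginal revenue: MR = 86 − q. Set MR = MC: 86 − q = 62 + 0.2q → q_m = 20.
Price p_m = 86 − 0.5·20 = 76; MC(q_m) = 62 + 0.2·20 = 66.
Competitive q* = 34.2857, so Δq = 14.2857; wedge = 76 − 66 = 10.
The triangle = ½ × 14.2857 × 10 = 71.43.

71.43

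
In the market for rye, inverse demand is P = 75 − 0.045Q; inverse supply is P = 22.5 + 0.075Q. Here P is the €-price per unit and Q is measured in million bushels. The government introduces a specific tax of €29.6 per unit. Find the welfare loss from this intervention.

€3650.67 million

Competitive equilibrium: 75 − 0.045Q = 22.5 + 0.075Q → Q* = 437.5, P* = 55.3125.
With the tax, the buyer price exceeds the seller price by 29.6: (75 − 0.045Q) − (22.5 + 0.075Q) = 29.6 → Q' = 190.8333.
ΔQ = 437.5 − 190.8333 = 246.6667; the wedge equals the tax, 29.6.
Deadweight loss = ½ × 246.6667 × 29.6 = €3650.67 million.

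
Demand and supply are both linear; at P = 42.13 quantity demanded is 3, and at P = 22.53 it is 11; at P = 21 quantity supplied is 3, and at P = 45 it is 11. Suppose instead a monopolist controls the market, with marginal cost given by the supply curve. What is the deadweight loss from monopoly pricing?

Demand slope = (22.53 − 42.13)/(11 − 3) = −2.45, so P = 49.48 − 2.45Q.
Supply slope = (45 − 21)/(11 − 3) = 3, so P = 12 + 3Q.
Competitive equilibrium: 49.48 − 2.45Q = 12 + 3Q → Q* = 6.8771, P* = 32.6312.
Marginal revenue: MR = 49.48 − 4.9Q. Set MR = MC: 49.48 − 4.9Q = 12 + 3Q → Q_m = 4.7443.
Price P_m = 49.48 − 2.45·4.7443 = 37.8565; MC(Q_m) = 12 + 3·4.7443 = 26.2329.
Competitive Q* = 6.8771, so ΔQ = 2.1328; wedge = 37.8565 − 26.2329 = 11.6236.
Deadweight loss = ½ × 2.1328 × 11.6236 = 12.40.

12.40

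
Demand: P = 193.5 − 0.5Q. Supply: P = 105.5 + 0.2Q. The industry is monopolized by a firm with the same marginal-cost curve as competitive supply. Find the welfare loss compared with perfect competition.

960.32

Competitive equilibrium: 193.5 − 0.5Q = 105.5 + 0.2Q → Q* = 125.7143, P* = 130.6429.
Marginal revenue: MR = 193.5 − Q. Set MR = MC: 193.5 − Q = 105.5 + 0.2Q → Q_m = 73.3333.
Price P_m = 193.5 − 0.5·73.3333 = 156.8334; MC(Q_m) = 105.5 + 0.2·73.3333 = 120.1667.
Competitive Q* = 125.7143, so ΔQ = 52.381; wedge = 156.8334 − 120.1667 = 36.6667.
DWL = ½ × 52.381 × 36.6667 = 960.32.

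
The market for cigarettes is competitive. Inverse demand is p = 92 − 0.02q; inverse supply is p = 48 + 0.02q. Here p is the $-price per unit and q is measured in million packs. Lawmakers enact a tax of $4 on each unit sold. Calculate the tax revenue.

Competitive equilibrium: 92 − 0.02q = 48 + 0.02q → q* = 1100, p* = 70.
With the tax, the buyer price exceeds the seller price by 4: (92 − 0.02q) − (48 + 0.02q) = 4 → q' = 1000.
Tax revenue = 4 × 1000 = $4000 million.

$4000 million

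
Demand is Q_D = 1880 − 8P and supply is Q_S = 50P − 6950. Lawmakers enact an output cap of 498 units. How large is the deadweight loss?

1951.60

In inverse form: demand P = 235 − 0.125Q, supply P = 139 + 0.02Q.
Competitive equilibrium: 235 − 0.125Q = 139 + 0.02Q → Q* = 662.069, P* = 152.2414.
At Q = 498: demand price = 235 − 0.125·498 = 172.75; supply price = 139 + 0.02·498 = 148.96.
ΔQ = 662.069 − 498 = 164.069; wedge = 172.75 − 148.96 = 23.79.
DWL = ½ × 164.069 × 23.79 = 1951.60.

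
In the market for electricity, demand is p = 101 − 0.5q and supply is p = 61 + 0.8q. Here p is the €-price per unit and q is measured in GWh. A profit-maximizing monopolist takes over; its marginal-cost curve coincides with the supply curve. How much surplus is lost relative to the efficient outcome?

€47.48

Competitive equilibrium: 101 − 0.5q = 61 + 0.8q → q* = 30.7692, p* = 85.6154.
Marginal revenue: MR = 101 − q. Set MR = MC: 101 − q = 61 + 0.8q → q_m = 22.2222.
Price p_m = 101 − 0.5·22.2222 = 89.8889; MC(q_m) = 61 + 0.8·22.2222 = 78.7778.
Competitive q* = 30.7692, so Δq = 8.547; wedge = 89.8889 − 78.7778 = 11.1111.
Deadweight loss = ½ × 8.547 × 11.1111 = €47.48.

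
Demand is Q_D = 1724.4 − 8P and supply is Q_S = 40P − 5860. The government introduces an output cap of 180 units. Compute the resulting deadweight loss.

5894.01

In inverse form: demand P = 215.55 − 0.125Q, supply P = 146.5 + 0.025Q.
Competitive equilibrium: 215.55 − 0.125Q = 146.5 + 0.025Q → Q* = 460.3333, P* = 158.0083.
At Q = 180: demand price = 215.55 − 0.125·180 = 193.05; supply price = 146.5 + 0.025·180 = 151.
ΔQ = 460.3333 − 180 = 280.3333; wedge = 193.05 − 151 = 42.05.
Welfare loss = ½ × 280.3333 × 42.05 = 5894.01.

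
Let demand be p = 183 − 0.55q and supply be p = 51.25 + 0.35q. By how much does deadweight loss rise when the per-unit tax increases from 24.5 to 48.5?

Competitive equilibrium: 183 − 0.55q = 51.25 + 0.35q → q* = 146.3889, p* = 102.4861.
For a per-unit tax t: Δq = t/0.9, so DWL = ½·t·(t/0.9) = t²/1.8.
At t = 24.5: DWL = 333.472. At t = 48.5: DWL = 1306.806.
Increase = 1306.806 − 333.472 = 973.33.

973.33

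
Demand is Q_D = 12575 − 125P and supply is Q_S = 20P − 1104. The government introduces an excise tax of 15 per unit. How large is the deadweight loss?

1939.66

In inverse form: demand P = 100.6 − 0.008Q, supply P = 55.2 + 0.05Q.
Competitive equilibrium: 100.6 − 0.008Q = 55.2 + 0.05Q → Q* = 782.7586, P* = 94.3379.
With the tax, the buyer price exceeds the seller price by 15: (100.6 − 0.008Q) − (55.2 + 0.05Q) = 15 → Q' = 524.1379.
ΔQ = 782.7586 − 524.1379 = 258.6207; the wedge equals the tax, 15.
Welfare loss = ½ × 258.6207 × 15 = 1939.66.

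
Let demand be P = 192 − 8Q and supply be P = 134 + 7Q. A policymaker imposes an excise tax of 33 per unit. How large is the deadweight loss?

Competitive equilibrium: 192 − 8Q = 134 + 7Q → Q* = 3.8667, P* = 161.0667.
With the tax, the buyer price exceeds the seller price by 33: (192 − 8Q) − (134 + 7Q) = 33 → Q' = 1.6667.
ΔQ = 3.8667 − 1.6667 = 2.2; the wedge equals the tax, 33.
Welfare loss = ½ × 2.2 × 33 = 36.30.

36.30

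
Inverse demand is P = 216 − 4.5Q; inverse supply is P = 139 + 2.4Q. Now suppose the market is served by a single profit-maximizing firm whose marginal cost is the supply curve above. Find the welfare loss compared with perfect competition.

66.94

Competitive equilibrium: 216 − 4.5Q = 139 + 2.4Q → Q* = 11.1594, P* = 165.7826.
Marginal revenue: MR = 216 − 9Q. Set MR = MC: 216 − 9Q = 139 + 2.4Q → Q_m = 6.7544.
Price P_m = 216 − 4.5·6.7544 = 185.6052; MC(Q_m) = 139 + 2.4·6.7544 = 155.2106.
Competitive Q* = 11.1594, so ΔQ = 4.405; wedge = 185.6052 − 155.2106 = 30.3946.
Deadweight loss = ½ × 4.405 × 30.3946 = 66.94.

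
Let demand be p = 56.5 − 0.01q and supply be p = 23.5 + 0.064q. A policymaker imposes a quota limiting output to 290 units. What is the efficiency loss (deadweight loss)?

899.81

Competitive equilibrium: 56.5 − 0.01q = 23.5 + 0.064q → q* = 445.9459, p* = 52.0405.
At q = 290: demand price = 56.5 − 0.01·290 = 53.6; supply price = 23.5 + 0.064·290 = 42.06.
Δq = 445.9459 − 290 = 155.9459; wedge = 53.6 − 42.06 = 11.54.
Welfare loss = ½ × 155.9459 × 11.54 = 899.81.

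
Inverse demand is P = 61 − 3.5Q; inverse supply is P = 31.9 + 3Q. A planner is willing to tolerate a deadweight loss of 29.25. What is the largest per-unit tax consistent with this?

19.5

Competitive equilibrium: 61 − 3.5Q = 31.9 + 3Q → Q* = 4.4769, P* = 45.3308.
A tax t gives ΔQ = t/6.5 and wedge t, so DWL = t²/13.
t²/13 = 29.25 → t² = 380.25 → t = 19.5.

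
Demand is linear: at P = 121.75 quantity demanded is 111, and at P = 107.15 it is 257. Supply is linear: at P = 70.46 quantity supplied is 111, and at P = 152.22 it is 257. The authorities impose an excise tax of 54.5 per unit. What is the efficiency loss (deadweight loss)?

Demand slope = (107.15 − 121.75)/(257 − 111) = −0.1, so P = 132.85 − 0.1Q.
Supply slope = (152.22 − 70.46)/(257 − 111) = 0.56, so P = 8.3 + 0.56Q.
Competitive equilibrium: 132.85 − 0.1Q = 8.3 + 0.56Q → Q* = 188.7121, P* = 113.9788.
With the tax, the buyer price exceeds the seller price by 54.5: (132.85 − 0.1Q) − (8.3 + 0.56Q) = 54.5 → Q' = 106.1364.
ΔQ = 188.7121 − 106.1364 = 82.5757; the wedge equals the tax, 54.5.
The triangle = ½ × 82.5757 × 54.5 = 2250.19.

2250.19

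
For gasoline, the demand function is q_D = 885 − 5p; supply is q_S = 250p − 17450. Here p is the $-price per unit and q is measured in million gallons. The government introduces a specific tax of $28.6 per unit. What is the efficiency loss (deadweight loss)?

In inverse form: demand p = 177 − 0.2q, supply p = 69.8 + 0.004q.
Competitive equilibrium: 177 − 0.2q = 69.8 + 0.004q → q* = 525.4902, p* = 71.902.
With the tax, the buyer price exceeds the seller price by 28.6: (177 − 0.2q) − (69.8 + 0.004q) = 28.6 → q' = 385.2941.
Δq = 525.4902 − 385.2941 = 140.1961; the wedge equals the tax, 28.6.
DWL = ½ × 140.1961 × 28.6 = $2004.80 million.

$2004.80 million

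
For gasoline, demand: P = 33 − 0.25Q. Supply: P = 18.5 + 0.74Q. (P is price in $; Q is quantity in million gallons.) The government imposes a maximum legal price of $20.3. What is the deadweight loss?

Competitive equilibrium: 33 − 0.25Q = 18.5 + 0.74Q → Q* = 14.6465, P* = 29.3384.
At the ceiling P = 20.3, quantity supplied = (20.3 − 18.5)/0.74 = 2.4324.
Willingness to pay at Q' = 2.4324: 33 − 0.25·2.4324 = 32.3919.
ΔQ = 14.6465 − 2.4324 = 12.2141; wedge = 32.3919 − 20.3 = 12.0919.
The triangle = ½ × 12.2141 × 12.0919 = $73.85 million.

$73.85 million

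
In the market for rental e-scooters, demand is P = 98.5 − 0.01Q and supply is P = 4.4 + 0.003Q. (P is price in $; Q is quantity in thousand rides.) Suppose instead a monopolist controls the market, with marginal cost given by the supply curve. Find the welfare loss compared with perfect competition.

Competitive equilibrium: 98.5 − 0.01Q = 4.4 + 0.003Q → Q* = 7238.461538, P* = 26.115385.
Marginal revenue: MR = 98.5 − 0.02Q. Set MR = MC: 98.5 − 0.02Q = 4.4 + 0.003Q → Q_m = 4091.304348.
Price P_m = 98.5 − 0.01·4091.304348 = 57.586957; MC(Q_m) = 4.4 + 0.003·4091.304348 = 16.673913.
Competitive Q* = 7238.461538, so ΔQ = 3147.15719; wedge = 57.586957 − 16.673913 = 40.913044.
Welfare loss = ½ × 3147.15719 × 40.913044 = $64379.89 thousand.

$64379.89 thousand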